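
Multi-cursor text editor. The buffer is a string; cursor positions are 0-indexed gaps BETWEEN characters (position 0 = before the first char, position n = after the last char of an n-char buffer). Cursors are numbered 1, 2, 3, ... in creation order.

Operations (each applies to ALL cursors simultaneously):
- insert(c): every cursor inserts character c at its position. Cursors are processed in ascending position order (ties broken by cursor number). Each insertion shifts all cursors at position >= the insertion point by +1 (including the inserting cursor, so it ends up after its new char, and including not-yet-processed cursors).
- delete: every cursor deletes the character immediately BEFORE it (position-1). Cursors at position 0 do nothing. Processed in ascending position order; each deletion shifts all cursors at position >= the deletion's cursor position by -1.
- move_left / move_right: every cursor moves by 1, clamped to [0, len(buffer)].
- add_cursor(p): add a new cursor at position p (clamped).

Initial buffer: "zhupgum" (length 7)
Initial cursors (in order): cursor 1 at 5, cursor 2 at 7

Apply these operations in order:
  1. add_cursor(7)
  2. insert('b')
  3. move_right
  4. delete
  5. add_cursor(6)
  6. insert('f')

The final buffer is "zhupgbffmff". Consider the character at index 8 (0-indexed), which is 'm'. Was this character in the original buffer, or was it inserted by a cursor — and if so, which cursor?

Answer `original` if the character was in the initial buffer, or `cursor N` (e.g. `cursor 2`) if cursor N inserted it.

Answer: original

Derivation:
After op 1 (add_cursor(7)): buffer="zhupgum" (len 7), cursors c1@5 c2@7 c3@7, authorship .......
After op 2 (insert('b')): buffer="zhupgbumbb" (len 10), cursors c1@6 c2@10 c3@10, authorship .....1..23
After op 3 (move_right): buffer="zhupgbumbb" (len 10), cursors c1@7 c2@10 c3@10, authorship .....1..23
After op 4 (delete): buffer="zhupgbm" (len 7), cursors c1@6 c2@7 c3@7, authorship .....1.
After op 5 (add_cursor(6)): buffer="zhupgbm" (len 7), cursors c1@6 c4@6 c2@7 c3@7, authorship .....1.
After op 6 (insert('f')): buffer="zhupgbffmff" (len 11), cursors c1@8 c4@8 c2@11 c3@11, authorship .....114.23
Authorship (.=original, N=cursor N): . . . . . 1 1 4 . 2 3
Index 8: author = original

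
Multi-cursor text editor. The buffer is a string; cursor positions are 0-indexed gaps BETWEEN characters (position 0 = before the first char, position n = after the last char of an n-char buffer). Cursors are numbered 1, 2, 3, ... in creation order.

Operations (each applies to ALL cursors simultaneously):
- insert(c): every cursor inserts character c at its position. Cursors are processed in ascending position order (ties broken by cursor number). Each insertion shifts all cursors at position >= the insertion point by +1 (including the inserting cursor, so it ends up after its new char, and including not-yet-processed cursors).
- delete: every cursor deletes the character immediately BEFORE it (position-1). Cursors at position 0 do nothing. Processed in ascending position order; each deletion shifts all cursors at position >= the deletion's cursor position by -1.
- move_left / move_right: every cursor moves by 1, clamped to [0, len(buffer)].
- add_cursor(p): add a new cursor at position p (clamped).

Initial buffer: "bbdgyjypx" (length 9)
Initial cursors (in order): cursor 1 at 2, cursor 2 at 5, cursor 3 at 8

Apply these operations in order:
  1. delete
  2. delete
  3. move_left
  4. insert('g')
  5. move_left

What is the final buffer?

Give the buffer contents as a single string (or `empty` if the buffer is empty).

Answer: ggdgjx

Derivation:
After op 1 (delete): buffer="bdgjyx" (len 6), cursors c1@1 c2@3 c3@5, authorship ......
After op 2 (delete): buffer="djx" (len 3), cursors c1@0 c2@1 c3@2, authorship ...
After op 3 (move_left): buffer="djx" (len 3), cursors c1@0 c2@0 c3@1, authorship ...
After op 4 (insert('g')): buffer="ggdgjx" (len 6), cursors c1@2 c2@2 c3@4, authorship 12.3..
After op 5 (move_left): buffer="ggdgjx" (len 6), cursors c1@1 c2@1 c3@3, authorship 12.3..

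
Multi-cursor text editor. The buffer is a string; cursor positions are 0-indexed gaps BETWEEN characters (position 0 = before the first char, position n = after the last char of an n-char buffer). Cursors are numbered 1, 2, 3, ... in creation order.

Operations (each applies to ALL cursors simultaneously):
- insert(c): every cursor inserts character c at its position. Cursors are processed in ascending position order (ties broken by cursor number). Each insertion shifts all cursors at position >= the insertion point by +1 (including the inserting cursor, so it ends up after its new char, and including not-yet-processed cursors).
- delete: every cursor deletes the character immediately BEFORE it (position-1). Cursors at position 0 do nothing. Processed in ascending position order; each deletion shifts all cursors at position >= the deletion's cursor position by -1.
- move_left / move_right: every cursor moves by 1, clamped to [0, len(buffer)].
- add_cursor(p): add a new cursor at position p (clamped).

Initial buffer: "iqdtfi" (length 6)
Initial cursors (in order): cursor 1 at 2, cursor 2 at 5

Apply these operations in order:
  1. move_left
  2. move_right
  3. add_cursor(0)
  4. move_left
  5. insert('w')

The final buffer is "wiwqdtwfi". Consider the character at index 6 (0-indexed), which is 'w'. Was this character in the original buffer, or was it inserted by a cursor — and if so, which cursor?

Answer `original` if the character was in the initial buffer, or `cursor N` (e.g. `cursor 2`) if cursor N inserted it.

Answer: cursor 2

Derivation:
After op 1 (move_left): buffer="iqdtfi" (len 6), cursors c1@1 c2@4, authorship ......
After op 2 (move_right): buffer="iqdtfi" (len 6), cursors c1@2 c2@5, authorship ......
After op 3 (add_cursor(0)): buffer="iqdtfi" (len 6), cursors c3@0 c1@2 c2@5, authorship ......
After op 4 (move_left): buffer="iqdtfi" (len 6), cursors c3@0 c1@1 c2@4, authorship ......
After op 5 (insert('w')): buffer="wiwqdtwfi" (len 9), cursors c3@1 c1@3 c2@7, authorship 3.1...2..
Authorship (.=original, N=cursor N): 3 . 1 . . . 2 . .
Index 6: author = 2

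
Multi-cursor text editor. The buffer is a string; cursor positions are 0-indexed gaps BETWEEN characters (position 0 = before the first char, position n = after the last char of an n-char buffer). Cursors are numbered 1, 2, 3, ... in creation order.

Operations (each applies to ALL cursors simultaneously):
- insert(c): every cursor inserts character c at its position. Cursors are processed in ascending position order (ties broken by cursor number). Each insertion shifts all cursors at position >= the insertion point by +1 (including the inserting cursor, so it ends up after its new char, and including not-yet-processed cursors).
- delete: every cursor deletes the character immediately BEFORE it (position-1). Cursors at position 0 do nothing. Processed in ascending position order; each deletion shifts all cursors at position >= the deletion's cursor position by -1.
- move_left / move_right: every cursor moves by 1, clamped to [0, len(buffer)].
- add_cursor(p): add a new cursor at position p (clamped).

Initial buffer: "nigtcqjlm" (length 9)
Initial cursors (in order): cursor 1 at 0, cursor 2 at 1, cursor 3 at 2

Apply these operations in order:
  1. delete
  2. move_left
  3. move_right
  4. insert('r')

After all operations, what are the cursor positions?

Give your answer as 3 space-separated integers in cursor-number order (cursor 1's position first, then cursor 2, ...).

Answer: 4 4 4

Derivation:
After op 1 (delete): buffer="gtcqjlm" (len 7), cursors c1@0 c2@0 c3@0, authorship .......
After op 2 (move_left): buffer="gtcqjlm" (len 7), cursors c1@0 c2@0 c3@0, authorship .......
After op 3 (move_right): buffer="gtcqjlm" (len 7), cursors c1@1 c2@1 c3@1, authorship .......
After op 4 (insert('r')): buffer="grrrtcqjlm" (len 10), cursors c1@4 c2@4 c3@4, authorship .123......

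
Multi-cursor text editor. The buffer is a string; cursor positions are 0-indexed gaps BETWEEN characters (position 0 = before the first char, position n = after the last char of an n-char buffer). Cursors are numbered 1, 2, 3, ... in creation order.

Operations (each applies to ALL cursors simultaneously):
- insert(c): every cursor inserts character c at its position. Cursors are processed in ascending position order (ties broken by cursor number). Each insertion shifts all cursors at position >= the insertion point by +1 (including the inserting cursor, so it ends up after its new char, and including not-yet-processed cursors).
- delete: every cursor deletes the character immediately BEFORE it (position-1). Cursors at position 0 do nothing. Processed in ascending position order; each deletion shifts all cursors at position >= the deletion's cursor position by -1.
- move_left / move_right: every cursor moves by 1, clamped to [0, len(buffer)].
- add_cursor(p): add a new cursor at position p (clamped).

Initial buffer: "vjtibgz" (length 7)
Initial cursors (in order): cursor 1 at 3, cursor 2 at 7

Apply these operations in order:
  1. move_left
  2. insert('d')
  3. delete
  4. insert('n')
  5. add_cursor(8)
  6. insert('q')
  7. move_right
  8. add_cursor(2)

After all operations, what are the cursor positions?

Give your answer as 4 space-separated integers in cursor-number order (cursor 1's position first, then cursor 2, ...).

Answer: 5 12 12 2

Derivation:
After op 1 (move_left): buffer="vjtibgz" (len 7), cursors c1@2 c2@6, authorship .......
After op 2 (insert('d')): buffer="vjdtibgdz" (len 9), cursors c1@3 c2@8, authorship ..1....2.
After op 3 (delete): buffer="vjtibgz" (len 7), cursors c1@2 c2@6, authorship .......
After op 4 (insert('n')): buffer="vjntibgnz" (len 9), cursors c1@3 c2@8, authorship ..1....2.
After op 5 (add_cursor(8)): buffer="vjntibgnz" (len 9), cursors c1@3 c2@8 c3@8, authorship ..1....2.
After op 6 (insert('q')): buffer="vjnqtibgnqqz" (len 12), cursors c1@4 c2@11 c3@11, authorship ..11....223.
After op 7 (move_right): buffer="vjnqtibgnqqz" (len 12), cursors c1@5 c2@12 c3@12, authorship ..11....223.
After op 8 (add_cursor(2)): buffer="vjnqtibgnqqz" (len 12), cursors c4@2 c1@5 c2@12 c3@12, authorship ..11....223.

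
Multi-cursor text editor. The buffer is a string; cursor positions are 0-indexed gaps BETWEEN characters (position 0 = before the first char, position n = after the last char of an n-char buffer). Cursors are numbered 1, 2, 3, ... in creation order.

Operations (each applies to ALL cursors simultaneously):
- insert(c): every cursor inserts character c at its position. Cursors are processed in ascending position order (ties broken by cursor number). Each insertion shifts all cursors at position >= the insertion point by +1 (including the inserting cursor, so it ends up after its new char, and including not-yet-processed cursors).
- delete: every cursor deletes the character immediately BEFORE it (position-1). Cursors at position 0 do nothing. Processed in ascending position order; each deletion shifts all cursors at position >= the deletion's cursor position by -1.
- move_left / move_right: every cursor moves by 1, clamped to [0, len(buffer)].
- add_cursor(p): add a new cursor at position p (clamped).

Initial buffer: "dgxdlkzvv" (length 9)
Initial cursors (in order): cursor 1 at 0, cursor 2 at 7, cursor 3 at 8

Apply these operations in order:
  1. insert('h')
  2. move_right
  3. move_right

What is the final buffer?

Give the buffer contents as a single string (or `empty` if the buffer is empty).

Answer: hdgxdlkzhvhv

Derivation:
After op 1 (insert('h')): buffer="hdgxdlkzhvhv" (len 12), cursors c1@1 c2@9 c3@11, authorship 1.......2.3.
After op 2 (move_right): buffer="hdgxdlkzhvhv" (len 12), cursors c1@2 c2@10 c3@12, authorship 1.......2.3.
After op 3 (move_right): buffer="hdgxdlkzhvhv" (len 12), cursors c1@3 c2@11 c3@12, authorship 1.......2.3.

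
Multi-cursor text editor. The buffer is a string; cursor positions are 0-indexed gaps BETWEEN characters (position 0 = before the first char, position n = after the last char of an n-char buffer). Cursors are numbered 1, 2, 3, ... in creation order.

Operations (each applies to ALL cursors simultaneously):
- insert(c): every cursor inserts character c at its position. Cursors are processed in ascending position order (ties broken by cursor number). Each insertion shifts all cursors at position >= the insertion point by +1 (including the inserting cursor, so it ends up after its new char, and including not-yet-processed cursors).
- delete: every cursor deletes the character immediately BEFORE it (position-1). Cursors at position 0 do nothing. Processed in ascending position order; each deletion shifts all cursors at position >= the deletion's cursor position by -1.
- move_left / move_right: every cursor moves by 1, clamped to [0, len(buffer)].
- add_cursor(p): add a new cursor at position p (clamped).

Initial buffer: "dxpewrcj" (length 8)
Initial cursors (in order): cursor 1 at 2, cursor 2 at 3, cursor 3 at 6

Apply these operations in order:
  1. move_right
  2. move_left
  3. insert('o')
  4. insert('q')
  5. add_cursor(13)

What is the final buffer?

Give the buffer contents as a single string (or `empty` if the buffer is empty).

Answer: dxoqpoqewroqcj

Derivation:
After op 1 (move_right): buffer="dxpewrcj" (len 8), cursors c1@3 c2@4 c3@7, authorship ........
After op 2 (move_left): buffer="dxpewrcj" (len 8), cursors c1@2 c2@3 c3@6, authorship ........
After op 3 (insert('o')): buffer="dxopoewrocj" (len 11), cursors c1@3 c2@5 c3@9, authorship ..1.2...3..
After op 4 (insert('q')): buffer="dxoqpoqewroqcj" (len 14), cursors c1@4 c2@7 c3@12, authorship ..11.22...33..
After op 5 (add_cursor(13)): buffer="dxoqpoqewroqcj" (len 14), cursors c1@4 c2@7 c3@12 c4@13, authorship ..11.22...33..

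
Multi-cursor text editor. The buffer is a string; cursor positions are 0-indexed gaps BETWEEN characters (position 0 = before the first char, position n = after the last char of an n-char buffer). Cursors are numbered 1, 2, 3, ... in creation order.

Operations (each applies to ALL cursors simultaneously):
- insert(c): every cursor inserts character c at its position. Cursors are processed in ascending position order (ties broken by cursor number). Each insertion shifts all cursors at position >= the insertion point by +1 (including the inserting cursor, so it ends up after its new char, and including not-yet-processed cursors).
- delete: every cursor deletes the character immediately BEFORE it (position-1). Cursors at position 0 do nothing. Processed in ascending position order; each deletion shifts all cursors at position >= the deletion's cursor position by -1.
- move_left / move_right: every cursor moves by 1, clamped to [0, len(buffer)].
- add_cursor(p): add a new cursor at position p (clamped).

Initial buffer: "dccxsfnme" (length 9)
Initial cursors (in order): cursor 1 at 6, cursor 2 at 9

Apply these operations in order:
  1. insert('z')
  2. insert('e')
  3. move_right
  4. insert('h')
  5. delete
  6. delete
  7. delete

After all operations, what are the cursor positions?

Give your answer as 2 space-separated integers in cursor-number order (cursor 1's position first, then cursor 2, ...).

Answer: 7 9

Derivation:
After op 1 (insert('z')): buffer="dccxsfznmez" (len 11), cursors c1@7 c2@11, authorship ......1...2
After op 2 (insert('e')): buffer="dccxsfzenmeze" (len 13), cursors c1@8 c2@13, authorship ......11...22
After op 3 (move_right): buffer="dccxsfzenmeze" (len 13), cursors c1@9 c2@13, authorship ......11...22
After op 4 (insert('h')): buffer="dccxsfzenhmezeh" (len 15), cursors c1@10 c2@15, authorship ......11.1..222
After op 5 (delete): buffer="dccxsfzenmeze" (len 13), cursors c1@9 c2@13, authorship ......11...22
After op 6 (delete): buffer="dccxsfzemez" (len 11), cursors c1@8 c2@11, authorship ......11..2
After op 7 (delete): buffer="dccxsfzme" (len 9), cursors c1@7 c2@9, authorship ......1..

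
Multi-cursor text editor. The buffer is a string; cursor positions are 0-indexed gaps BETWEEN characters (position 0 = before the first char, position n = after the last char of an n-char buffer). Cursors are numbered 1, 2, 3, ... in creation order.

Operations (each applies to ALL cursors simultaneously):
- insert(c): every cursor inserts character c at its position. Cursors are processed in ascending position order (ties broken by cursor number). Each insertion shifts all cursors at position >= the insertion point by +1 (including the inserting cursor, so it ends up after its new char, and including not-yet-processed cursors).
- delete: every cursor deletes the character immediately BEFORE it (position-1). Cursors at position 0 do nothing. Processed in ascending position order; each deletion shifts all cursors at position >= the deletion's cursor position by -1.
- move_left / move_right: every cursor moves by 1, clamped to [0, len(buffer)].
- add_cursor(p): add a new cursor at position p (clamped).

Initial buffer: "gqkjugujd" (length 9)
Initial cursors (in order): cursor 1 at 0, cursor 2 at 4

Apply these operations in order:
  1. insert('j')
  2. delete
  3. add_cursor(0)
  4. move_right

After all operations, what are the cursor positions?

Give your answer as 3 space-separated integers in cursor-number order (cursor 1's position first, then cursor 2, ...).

Answer: 1 5 1

Derivation:
After op 1 (insert('j')): buffer="jgqkjjugujd" (len 11), cursors c1@1 c2@6, authorship 1....2.....
After op 2 (delete): buffer="gqkjugujd" (len 9), cursors c1@0 c2@4, authorship .........
After op 3 (add_cursor(0)): buffer="gqkjugujd" (len 9), cursors c1@0 c3@0 c2@4, authorship .........
After op 4 (move_right): buffer="gqkjugujd" (len 9), cursors c1@1 c3@1 c2@5, authorship .........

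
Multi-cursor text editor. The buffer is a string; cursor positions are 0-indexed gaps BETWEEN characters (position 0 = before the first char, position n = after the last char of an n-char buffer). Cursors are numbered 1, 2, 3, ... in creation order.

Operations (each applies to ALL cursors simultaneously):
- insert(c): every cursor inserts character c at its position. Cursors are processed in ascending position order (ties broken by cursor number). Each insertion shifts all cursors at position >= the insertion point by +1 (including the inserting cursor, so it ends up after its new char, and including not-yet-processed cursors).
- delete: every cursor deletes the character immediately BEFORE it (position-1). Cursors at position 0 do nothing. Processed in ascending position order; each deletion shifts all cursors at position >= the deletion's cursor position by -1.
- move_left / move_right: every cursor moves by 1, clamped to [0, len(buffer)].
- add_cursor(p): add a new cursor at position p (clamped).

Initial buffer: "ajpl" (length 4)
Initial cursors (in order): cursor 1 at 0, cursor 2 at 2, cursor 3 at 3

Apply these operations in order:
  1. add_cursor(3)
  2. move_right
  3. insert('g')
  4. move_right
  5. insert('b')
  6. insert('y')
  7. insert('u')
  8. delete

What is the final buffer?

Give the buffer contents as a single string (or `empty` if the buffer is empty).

Answer: agjbypglbyggbbyy

Derivation:
After op 1 (add_cursor(3)): buffer="ajpl" (len 4), cursors c1@0 c2@2 c3@3 c4@3, authorship ....
After op 2 (move_right): buffer="ajpl" (len 4), cursors c1@1 c2@3 c3@4 c4@4, authorship ....
After op 3 (insert('g')): buffer="agjpglgg" (len 8), cursors c1@2 c2@5 c3@8 c4@8, authorship .1..2.34
After op 4 (move_right): buffer="agjpglgg" (len 8), cursors c1@3 c2@6 c3@8 c4@8, authorship .1..2.34
After op 5 (insert('b')): buffer="agjbpglbggbb" (len 12), cursors c1@4 c2@8 c3@12 c4@12, authorship .1.1.2.23434
After op 6 (insert('y')): buffer="agjbypglbyggbbyy" (len 16), cursors c1@5 c2@10 c3@16 c4@16, authorship .1.11.2.22343434
After op 7 (insert('u')): buffer="agjbyupglbyuggbbyyuu" (len 20), cursors c1@6 c2@12 c3@20 c4@20, authorship .1.111.2.22234343434
After op 8 (delete): buffer="agjbypglbyggbbyy" (len 16), cursors c1@5 c2@10 c3@16 c4@16, authorship .1.11.2.22343434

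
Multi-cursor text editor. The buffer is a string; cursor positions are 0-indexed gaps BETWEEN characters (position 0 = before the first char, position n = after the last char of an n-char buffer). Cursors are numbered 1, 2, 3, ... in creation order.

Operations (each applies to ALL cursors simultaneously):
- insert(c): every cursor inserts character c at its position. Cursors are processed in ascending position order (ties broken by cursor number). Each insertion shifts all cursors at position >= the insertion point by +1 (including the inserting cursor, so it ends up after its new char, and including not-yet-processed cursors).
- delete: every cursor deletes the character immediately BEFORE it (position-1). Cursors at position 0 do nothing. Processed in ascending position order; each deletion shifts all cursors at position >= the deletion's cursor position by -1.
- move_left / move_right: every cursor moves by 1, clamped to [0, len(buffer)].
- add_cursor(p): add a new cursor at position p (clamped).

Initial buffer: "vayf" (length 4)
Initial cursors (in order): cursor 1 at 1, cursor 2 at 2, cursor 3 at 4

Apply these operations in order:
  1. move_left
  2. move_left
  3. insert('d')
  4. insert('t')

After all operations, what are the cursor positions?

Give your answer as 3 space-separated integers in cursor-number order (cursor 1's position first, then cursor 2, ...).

Answer: 4 4 8

Derivation:
After op 1 (move_left): buffer="vayf" (len 4), cursors c1@0 c2@1 c3@3, authorship ....
After op 2 (move_left): buffer="vayf" (len 4), cursors c1@0 c2@0 c3@2, authorship ....
After op 3 (insert('d')): buffer="ddvadyf" (len 7), cursors c1@2 c2@2 c3@5, authorship 12..3..
After op 4 (insert('t')): buffer="ddttvadtyf" (len 10), cursors c1@4 c2@4 c3@8, authorship 1212..33..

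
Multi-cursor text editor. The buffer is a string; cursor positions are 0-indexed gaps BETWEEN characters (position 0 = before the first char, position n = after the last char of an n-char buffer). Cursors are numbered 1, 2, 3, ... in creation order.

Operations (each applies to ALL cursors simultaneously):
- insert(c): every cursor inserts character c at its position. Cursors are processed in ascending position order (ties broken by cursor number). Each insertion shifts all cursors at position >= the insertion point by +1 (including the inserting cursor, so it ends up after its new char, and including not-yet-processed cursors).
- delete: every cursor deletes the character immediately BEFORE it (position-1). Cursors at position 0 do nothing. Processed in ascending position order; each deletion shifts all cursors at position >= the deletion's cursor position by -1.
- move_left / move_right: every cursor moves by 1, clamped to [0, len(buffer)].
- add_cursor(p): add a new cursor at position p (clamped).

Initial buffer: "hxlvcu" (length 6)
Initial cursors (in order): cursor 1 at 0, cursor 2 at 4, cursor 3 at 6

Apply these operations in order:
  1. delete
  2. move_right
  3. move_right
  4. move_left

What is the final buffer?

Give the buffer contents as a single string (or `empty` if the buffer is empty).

After op 1 (delete): buffer="hxlc" (len 4), cursors c1@0 c2@3 c3@4, authorship ....
After op 2 (move_right): buffer="hxlc" (len 4), cursors c1@1 c2@4 c3@4, authorship ....
After op 3 (move_right): buffer="hxlc" (len 4), cursors c1@2 c2@4 c3@4, authorship ....
After op 4 (move_left): buffer="hxlc" (len 4), cursors c1@1 c2@3 c3@3, authorship ....

Answer: hxlc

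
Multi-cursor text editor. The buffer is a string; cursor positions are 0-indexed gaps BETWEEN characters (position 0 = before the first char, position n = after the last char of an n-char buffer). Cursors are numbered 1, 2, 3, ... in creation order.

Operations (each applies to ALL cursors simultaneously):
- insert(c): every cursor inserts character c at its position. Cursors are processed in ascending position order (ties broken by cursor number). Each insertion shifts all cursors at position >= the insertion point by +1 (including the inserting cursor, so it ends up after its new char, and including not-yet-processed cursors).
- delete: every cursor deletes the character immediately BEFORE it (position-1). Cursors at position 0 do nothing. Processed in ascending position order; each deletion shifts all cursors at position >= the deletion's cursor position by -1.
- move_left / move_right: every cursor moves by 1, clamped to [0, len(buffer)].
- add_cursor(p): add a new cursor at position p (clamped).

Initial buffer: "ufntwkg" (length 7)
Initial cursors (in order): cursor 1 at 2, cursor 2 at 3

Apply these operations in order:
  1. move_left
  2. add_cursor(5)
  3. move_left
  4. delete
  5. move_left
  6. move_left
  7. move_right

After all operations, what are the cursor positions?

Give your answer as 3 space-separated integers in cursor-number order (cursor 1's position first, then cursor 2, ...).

After op 1 (move_left): buffer="ufntwkg" (len 7), cursors c1@1 c2@2, authorship .......
After op 2 (add_cursor(5)): buffer="ufntwkg" (len 7), cursors c1@1 c2@2 c3@5, authorship .......
After op 3 (move_left): buffer="ufntwkg" (len 7), cursors c1@0 c2@1 c3@4, authorship .......
After op 4 (delete): buffer="fnwkg" (len 5), cursors c1@0 c2@0 c3@2, authorship .....
After op 5 (move_left): buffer="fnwkg" (len 5), cursors c1@0 c2@0 c3@1, authorship .....
After op 6 (move_left): buffer="fnwkg" (len 5), cursors c1@0 c2@0 c3@0, authorship .....
After op 7 (move_right): buffer="fnwkg" (len 5), cursors c1@1 c2@1 c3@1, authorship .....

Answer: 1 1 1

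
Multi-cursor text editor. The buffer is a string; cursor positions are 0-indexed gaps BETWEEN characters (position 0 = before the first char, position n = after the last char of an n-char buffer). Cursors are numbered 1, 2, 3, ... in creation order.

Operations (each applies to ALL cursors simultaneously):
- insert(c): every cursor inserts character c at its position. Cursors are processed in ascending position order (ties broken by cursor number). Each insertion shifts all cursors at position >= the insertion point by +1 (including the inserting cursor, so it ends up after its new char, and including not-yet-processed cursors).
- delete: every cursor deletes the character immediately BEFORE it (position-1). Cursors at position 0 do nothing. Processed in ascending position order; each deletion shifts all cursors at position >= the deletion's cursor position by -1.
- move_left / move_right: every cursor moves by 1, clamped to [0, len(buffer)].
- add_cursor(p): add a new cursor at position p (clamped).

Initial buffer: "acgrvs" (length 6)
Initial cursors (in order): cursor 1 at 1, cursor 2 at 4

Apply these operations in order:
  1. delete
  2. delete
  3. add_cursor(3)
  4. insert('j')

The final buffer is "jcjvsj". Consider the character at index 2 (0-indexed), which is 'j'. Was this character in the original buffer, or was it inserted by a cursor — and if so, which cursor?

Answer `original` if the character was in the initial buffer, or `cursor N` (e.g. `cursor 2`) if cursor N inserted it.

Answer: cursor 2

Derivation:
After op 1 (delete): buffer="cgvs" (len 4), cursors c1@0 c2@2, authorship ....
After op 2 (delete): buffer="cvs" (len 3), cursors c1@0 c2@1, authorship ...
After op 3 (add_cursor(3)): buffer="cvs" (len 3), cursors c1@0 c2@1 c3@3, authorship ...
After op 4 (insert('j')): buffer="jcjvsj" (len 6), cursors c1@1 c2@3 c3@6, authorship 1.2..3
Authorship (.=original, N=cursor N): 1 . 2 . . 3
Index 2: author = 2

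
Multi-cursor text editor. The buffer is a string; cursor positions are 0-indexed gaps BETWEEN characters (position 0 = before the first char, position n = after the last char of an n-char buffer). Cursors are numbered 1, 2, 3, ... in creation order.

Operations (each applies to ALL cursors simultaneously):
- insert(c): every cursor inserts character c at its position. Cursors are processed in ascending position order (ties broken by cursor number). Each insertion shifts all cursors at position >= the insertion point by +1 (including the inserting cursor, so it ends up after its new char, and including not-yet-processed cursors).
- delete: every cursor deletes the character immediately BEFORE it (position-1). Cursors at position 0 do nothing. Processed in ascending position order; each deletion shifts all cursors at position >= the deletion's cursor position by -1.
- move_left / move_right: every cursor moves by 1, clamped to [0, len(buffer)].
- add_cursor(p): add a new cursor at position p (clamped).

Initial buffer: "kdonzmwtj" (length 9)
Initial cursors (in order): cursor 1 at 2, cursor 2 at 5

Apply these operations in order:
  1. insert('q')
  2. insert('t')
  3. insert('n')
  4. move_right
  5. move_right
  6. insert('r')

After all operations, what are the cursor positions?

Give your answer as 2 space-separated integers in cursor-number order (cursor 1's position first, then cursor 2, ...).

Answer: 8 15

Derivation:
After op 1 (insert('q')): buffer="kdqonzqmwtj" (len 11), cursors c1@3 c2@7, authorship ..1...2....
After op 2 (insert('t')): buffer="kdqtonzqtmwtj" (len 13), cursors c1@4 c2@9, authorship ..11...22....
After op 3 (insert('n')): buffer="kdqtnonzqtnmwtj" (len 15), cursors c1@5 c2@11, authorship ..111...222....
After op 4 (move_right): buffer="kdqtnonzqtnmwtj" (len 15), cursors c1@6 c2@12, authorship ..111...222....
After op 5 (move_right): buffer="kdqtnonzqtnmwtj" (len 15), cursors c1@7 c2@13, authorship ..111...222....
After op 6 (insert('r')): buffer="kdqtnonrzqtnmwrtj" (len 17), cursors c1@8 c2@15, authorship ..111..1.222..2..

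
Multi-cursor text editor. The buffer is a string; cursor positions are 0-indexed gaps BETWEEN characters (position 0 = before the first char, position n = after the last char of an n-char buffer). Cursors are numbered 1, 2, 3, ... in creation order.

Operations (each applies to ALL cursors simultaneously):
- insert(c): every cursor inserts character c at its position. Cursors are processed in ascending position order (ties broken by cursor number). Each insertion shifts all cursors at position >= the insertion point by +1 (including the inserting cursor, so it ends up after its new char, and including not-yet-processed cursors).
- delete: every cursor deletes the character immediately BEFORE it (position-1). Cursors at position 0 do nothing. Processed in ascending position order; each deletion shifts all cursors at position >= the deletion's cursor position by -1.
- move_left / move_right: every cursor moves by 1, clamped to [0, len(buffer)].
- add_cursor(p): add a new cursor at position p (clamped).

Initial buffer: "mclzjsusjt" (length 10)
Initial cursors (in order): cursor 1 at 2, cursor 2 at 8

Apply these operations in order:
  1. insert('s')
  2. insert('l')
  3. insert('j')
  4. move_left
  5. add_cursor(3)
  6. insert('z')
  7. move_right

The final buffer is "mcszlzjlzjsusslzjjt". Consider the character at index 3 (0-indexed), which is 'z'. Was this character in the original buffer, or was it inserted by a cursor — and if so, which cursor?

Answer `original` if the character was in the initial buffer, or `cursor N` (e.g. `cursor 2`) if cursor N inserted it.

Answer: cursor 3

Derivation:
After op 1 (insert('s')): buffer="mcslzjsussjt" (len 12), cursors c1@3 c2@10, authorship ..1......2..
After op 2 (insert('l')): buffer="mcsllzjsussljt" (len 14), cursors c1@4 c2@12, authorship ..11......22..
After op 3 (insert('j')): buffer="mcsljlzjsussljjt" (len 16), cursors c1@5 c2@14, authorship ..111......222..
After op 4 (move_left): buffer="mcsljlzjsussljjt" (len 16), cursors c1@4 c2@13, authorship ..111......222..
After op 5 (add_cursor(3)): buffer="mcsljlzjsussljjt" (len 16), cursors c3@3 c1@4 c2@13, authorship ..111......222..
After op 6 (insert('z')): buffer="mcszlzjlzjsusslzjjt" (len 19), cursors c3@4 c1@6 c2@16, authorship ..13111......2222..
After op 7 (move_right): buffer="mcszlzjlzjsusslzjjt" (len 19), cursors c3@5 c1@7 c2@17, authorship ..13111......2222..
Authorship (.=original, N=cursor N): . . 1 3 1 1 1 . . . . . . 2 2 2 2 . .
Index 3: author = 3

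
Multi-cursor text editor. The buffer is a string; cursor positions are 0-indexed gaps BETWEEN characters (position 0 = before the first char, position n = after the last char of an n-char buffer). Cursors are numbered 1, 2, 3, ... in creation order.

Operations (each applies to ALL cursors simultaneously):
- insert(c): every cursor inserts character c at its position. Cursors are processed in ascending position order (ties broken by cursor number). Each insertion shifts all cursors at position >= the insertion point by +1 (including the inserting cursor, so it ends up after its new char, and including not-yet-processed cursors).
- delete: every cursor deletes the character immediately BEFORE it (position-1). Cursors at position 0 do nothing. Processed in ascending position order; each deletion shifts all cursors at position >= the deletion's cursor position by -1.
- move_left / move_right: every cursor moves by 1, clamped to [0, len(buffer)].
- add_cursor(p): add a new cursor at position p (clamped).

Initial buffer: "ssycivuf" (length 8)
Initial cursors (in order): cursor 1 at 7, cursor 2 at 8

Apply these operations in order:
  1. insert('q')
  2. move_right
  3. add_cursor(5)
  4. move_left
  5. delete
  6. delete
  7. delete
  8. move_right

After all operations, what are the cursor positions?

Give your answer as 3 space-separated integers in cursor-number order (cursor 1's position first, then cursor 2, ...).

Answer: 1 1 1

Derivation:
After op 1 (insert('q')): buffer="ssycivuqfq" (len 10), cursors c1@8 c2@10, authorship .......1.2
After op 2 (move_right): buffer="ssycivuqfq" (len 10), cursors c1@9 c2@10, authorship .......1.2
After op 3 (add_cursor(5)): buffer="ssycivuqfq" (len 10), cursors c3@5 c1@9 c2@10, authorship .......1.2
After op 4 (move_left): buffer="ssycivuqfq" (len 10), cursors c3@4 c1@8 c2@9, authorship .......1.2
After op 5 (delete): buffer="ssyivuq" (len 7), cursors c3@3 c1@6 c2@6, authorship ......2
After op 6 (delete): buffer="ssiq" (len 4), cursors c3@2 c1@3 c2@3, authorship ...2
After op 7 (delete): buffer="q" (len 1), cursors c1@0 c2@0 c3@0, authorship 2
After op 8 (move_right): buffer="q" (len 1), cursors c1@1 c2@1 c3@1, authorship 2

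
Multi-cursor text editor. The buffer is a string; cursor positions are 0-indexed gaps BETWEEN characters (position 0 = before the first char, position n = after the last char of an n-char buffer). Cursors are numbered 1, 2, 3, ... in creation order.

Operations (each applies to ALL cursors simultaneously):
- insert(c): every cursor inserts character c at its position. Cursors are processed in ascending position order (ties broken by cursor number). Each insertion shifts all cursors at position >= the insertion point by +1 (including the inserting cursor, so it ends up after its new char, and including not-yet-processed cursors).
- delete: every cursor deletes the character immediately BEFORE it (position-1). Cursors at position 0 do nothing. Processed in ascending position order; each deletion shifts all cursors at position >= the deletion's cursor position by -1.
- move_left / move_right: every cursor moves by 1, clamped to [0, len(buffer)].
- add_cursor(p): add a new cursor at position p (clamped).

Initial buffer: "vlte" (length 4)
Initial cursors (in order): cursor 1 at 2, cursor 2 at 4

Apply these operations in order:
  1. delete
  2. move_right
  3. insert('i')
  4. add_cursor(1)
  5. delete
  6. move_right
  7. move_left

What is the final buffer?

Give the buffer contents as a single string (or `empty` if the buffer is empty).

Answer: t

Derivation:
After op 1 (delete): buffer="vt" (len 2), cursors c1@1 c2@2, authorship ..
After op 2 (move_right): buffer="vt" (len 2), cursors c1@2 c2@2, authorship ..
After op 3 (insert('i')): buffer="vtii" (len 4), cursors c1@4 c2@4, authorship ..12
After op 4 (add_cursor(1)): buffer="vtii" (len 4), cursors c3@1 c1@4 c2@4, authorship ..12
After op 5 (delete): buffer="t" (len 1), cursors c3@0 c1@1 c2@1, authorship .
After op 6 (move_right): buffer="t" (len 1), cursors c1@1 c2@1 c3@1, authorship .
After op 7 (move_left): buffer="t" (len 1), cursors c1@0 c2@0 c3@0, authorship .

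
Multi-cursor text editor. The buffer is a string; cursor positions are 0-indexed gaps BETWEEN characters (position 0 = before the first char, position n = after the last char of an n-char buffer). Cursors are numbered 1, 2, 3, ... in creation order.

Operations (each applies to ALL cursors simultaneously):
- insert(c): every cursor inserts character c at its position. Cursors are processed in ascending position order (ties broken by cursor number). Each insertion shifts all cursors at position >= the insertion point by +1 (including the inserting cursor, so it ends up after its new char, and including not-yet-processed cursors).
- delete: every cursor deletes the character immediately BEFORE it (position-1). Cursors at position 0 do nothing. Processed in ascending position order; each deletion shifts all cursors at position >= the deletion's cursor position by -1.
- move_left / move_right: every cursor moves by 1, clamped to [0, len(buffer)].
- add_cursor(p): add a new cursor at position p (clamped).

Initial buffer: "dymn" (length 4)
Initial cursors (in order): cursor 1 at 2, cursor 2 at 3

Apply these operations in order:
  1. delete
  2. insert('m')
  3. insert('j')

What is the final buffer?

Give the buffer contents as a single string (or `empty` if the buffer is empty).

After op 1 (delete): buffer="dn" (len 2), cursors c1@1 c2@1, authorship ..
After op 2 (insert('m')): buffer="dmmn" (len 4), cursors c1@3 c2@3, authorship .12.
After op 3 (insert('j')): buffer="dmmjjn" (len 6), cursors c1@5 c2@5, authorship .1212.

Answer: dmmjjn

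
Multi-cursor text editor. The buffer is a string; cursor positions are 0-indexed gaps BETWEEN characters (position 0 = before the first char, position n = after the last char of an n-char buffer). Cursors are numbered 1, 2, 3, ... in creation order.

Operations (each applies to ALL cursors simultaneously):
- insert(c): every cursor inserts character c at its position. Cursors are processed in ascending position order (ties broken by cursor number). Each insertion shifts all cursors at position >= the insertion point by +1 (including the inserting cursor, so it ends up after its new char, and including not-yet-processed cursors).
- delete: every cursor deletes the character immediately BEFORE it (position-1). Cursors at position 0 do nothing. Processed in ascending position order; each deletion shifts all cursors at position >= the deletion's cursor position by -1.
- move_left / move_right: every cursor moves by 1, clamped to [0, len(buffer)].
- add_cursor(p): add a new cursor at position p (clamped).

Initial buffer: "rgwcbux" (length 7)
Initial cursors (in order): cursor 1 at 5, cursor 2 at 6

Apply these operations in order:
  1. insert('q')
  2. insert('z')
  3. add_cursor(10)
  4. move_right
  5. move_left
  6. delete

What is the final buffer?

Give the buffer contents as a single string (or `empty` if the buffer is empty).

Answer: rgwcbqux

Derivation:
After op 1 (insert('q')): buffer="rgwcbquqx" (len 9), cursors c1@6 c2@8, authorship .....1.2.
After op 2 (insert('z')): buffer="rgwcbqzuqzx" (len 11), cursors c1@7 c2@10, authorship .....11.22.
After op 3 (add_cursor(10)): buffer="rgwcbqzuqzx" (len 11), cursors c1@7 c2@10 c3@10, authorship .....11.22.
After op 4 (move_right): buffer="rgwcbqzuqzx" (len 11), cursors c1@8 c2@11 c3@11, authorship .....11.22.
After op 5 (move_left): buffer="rgwcbqzuqzx" (len 11), cursors c1@7 c2@10 c3@10, authorship .....11.22.
After op 6 (delete): buffer="rgwcbqux" (len 8), cursors c1@6 c2@7 c3@7, authorship .....1..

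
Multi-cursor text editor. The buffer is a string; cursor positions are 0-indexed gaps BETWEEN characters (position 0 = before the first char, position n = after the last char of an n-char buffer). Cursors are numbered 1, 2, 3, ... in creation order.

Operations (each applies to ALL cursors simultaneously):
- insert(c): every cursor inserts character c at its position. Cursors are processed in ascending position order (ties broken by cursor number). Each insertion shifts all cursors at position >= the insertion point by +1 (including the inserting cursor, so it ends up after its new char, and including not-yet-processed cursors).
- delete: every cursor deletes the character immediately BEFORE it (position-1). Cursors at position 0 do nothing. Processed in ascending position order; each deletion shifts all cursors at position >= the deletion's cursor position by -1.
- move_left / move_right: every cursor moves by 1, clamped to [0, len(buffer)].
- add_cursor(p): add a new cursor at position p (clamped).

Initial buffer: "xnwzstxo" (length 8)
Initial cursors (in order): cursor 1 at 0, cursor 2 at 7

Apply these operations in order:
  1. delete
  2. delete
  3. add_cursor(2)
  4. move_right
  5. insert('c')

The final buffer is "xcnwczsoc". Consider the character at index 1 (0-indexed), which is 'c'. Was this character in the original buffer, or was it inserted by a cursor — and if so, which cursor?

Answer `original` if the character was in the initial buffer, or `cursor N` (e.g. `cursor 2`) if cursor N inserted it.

Answer: cursor 1

Derivation:
After op 1 (delete): buffer="xnwzsto" (len 7), cursors c1@0 c2@6, authorship .......
After op 2 (delete): buffer="xnwzso" (len 6), cursors c1@0 c2@5, authorship ......
After op 3 (add_cursor(2)): buffer="xnwzso" (len 6), cursors c1@0 c3@2 c2@5, authorship ......
After op 4 (move_right): buffer="xnwzso" (len 6), cursors c1@1 c3@3 c2@6, authorship ......
After op 5 (insert('c')): buffer="xcnwczsoc" (len 9), cursors c1@2 c3@5 c2@9, authorship .1..3...2
Authorship (.=original, N=cursor N): . 1 . . 3 . . . 2
Index 1: author = 1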